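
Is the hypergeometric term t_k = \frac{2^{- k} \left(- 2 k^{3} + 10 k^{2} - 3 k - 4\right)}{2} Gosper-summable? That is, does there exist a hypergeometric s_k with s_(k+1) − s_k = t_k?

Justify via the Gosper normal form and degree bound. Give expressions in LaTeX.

Yes. s_k = 2^{- k} \left(2 k^{3} - 4 k^{2} + k + 3\right).

Compute t_(k+1)/t_k: get (2*k**3 - 4*k**2 - 11*k - 1)/(2*(2*k**3 - 10*k**2 + 3*k + 4)).
Take A(k)=1/2, B(k)=1, C(k)=k**3 - 5*k**2 + 3*k/2 + 2.
f must satisfy (1/2)·f(k+1) − (1)·f(k) = k**3 - 5*k**2 + 3*k/2 + 2.
d = 3 from the (0,0,3) case.
Solve for f: f(k) = -2*k**3 + 4*k**2 - k - 3 (degree 3 ≤ 3).
R(k) = B(k−1)·f(k)/C(k) = -2*(2*k**3 - 4*k**2 + k + 3)/(2*k**3 - 10*k**2 + 3*k + 4); s_k = R·t_k = (2*k**3 - 4*k**2 + k + 3)/2**k.
s_(k+1) − s_k = (-2*k**3 + 10*k**2 - 3*k - 4)/(2*2**k) = t_k.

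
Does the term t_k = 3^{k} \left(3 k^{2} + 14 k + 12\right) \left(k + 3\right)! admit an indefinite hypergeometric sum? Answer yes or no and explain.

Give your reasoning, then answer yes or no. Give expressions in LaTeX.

Yes. s_k = 3^{k} k \left(k + 3\right)!.

r(k) = 3*(3*k**3 + 32*k**2 + 109*k + 116)/(3*k**2 + 14*k + 12) after simplifying.
A = 3*k + 12, B = 1, C = k**2 + 14*k/3 + 4.
Solve (3*k + 12)·f(k+1) − (1)·f(k) = k**2 + 14*k/3 + 4.
From deg A=1, deg B=0, deg C=2: d=1.
Solving with deg f ≤ 1: f(k) = k/3.
R(k) = B(k−1)·f(k)/C(k) = k/(3*k**2 + 14*k + 12); s_k = R·t_k = 3**k*k*factorial(k + 3).
Δs = 3**k*(3*k**2 + 14*k + 12)*factorial(k + 3), as required.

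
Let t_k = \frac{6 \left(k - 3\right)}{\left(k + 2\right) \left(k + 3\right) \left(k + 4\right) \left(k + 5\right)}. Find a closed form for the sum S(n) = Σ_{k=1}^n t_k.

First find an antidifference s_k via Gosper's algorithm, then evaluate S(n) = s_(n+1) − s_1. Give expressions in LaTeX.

S(n) = \frac{n \left(- n^{2} - 12 n - 227\right)}{60 \left(n^{3} + 12 n^{2} + 47 n + 60\right)}

t_(k+1)/t_k = (k - 2)*(k + 2)/((k - 3)*(k + 6)).
Gosper form: A/B · C(k+1)/C(k) with A=k + 2, B=k + 6, C=k - 3.
Key eq: (k + 2)·f(k+1) = (k + 5)·f(k) + (k - 3).
Bound: deg f ≤ 3.
A polynomial solution: f(k) = -k*(k**2 + 9*k + 44)/36.
Get s_k = R·t_k = k*(-k**2 - 9*k - 44)/(6*(k + 2)*(k + 3)*(k + 4)) with R(k) = B(k−1)f(k)/C(k) = -k*(k + 5)*(k**2 + 9*k + 44)/(36*(k - 3)).
Check: Δs_k = 6*(k - 3)/(k**4 + 14*k**3 + 71*k**2 + 154*k + 120). ✓
Evaluate: s_(n+1) = (-n**3 - 12*n**2 - 65*n - 54)/(6*(n**3 + 12*n**2 + 47*n + 60)); subtract s_(1) = -3/20 ⇒ S(n) = n*(-n**2 - 12*n - 227)/(60*(n**3 + 12*n**2 + 47*n + 60)).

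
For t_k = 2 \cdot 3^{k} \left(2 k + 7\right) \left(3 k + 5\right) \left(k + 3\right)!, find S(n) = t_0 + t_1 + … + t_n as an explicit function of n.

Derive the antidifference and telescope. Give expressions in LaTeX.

Compute t_(k+1)/t_k: get 3*(k + 4)*(2*k + 9)*(3*k + 8)/((2*k + 7)*(3*k + 5)).
Take A(k)=3*k + 12, B(k)=1, C(k)=k**2 + 31*k/6 + 35/6.
Need (3*k + 12)·f(k+1) − (1)·f(k) = k**2 + 31*k/6 + 35/6.
Degrees (1,0,2) ⇒ d ≤ 1.
A polynomial solution: f(k) = (2*k + 1)/6.
So s_k = (B(k−1)f/C)·t_k = ((2*k + 1)/((2*k + 7)*(3*k + 5)))·t_k = 2*3**k*(2*k + 1)*factorial(k + 3).
Check: Δs_k = 2*3**k*(2*k + 7)*(3*k + 5)*factorial(k + 3). ✓
s_(n+1) = 6*3**n*(2*n + 3)*factorial(n + 4) and s_(0) = 12, so S(n) = 12*3**n*n*factorial(n + 4) + 18*3**n*factorial(n + 4) - 12.

S(n) = 12 \cdot 3^{n} n \left(n + 4\right)! + 18 \cdot 3^{n} \left(n + 4\right)! - 12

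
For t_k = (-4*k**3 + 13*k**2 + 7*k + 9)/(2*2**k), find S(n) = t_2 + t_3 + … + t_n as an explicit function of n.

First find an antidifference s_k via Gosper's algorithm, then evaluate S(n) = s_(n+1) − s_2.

Ratio r(k) = (4*k**3 - k**2 - 21*k - 25)/(2*(4*k**3 - 13*k**2 - 7*k - 9)).
A = 1/2, B = 1, C = k**3 - 13*k**2/4 - 7*k/4 - 9/4.
Set up (1/2)·f(k+1) − (1)·f(k) − (k**3 - 13*k**2/4 - 7*k/4 - 9/4) = 0.
Bound: deg f ≤ 3.
A polynomial solution: f(k) = -(4*k**3 - k**2 + 3*k - 3)/2.
Get s_k = R·t_k = (4*k**3 - k**2 + 3*k - 3)/2**k with R(k) = B(k−1)f(k)/C(k) = -2*(4*k**3 - k**2 + 3*k - 3)/(4*k**3 - 13*k**2 - 7*k - 9).
Verify: (-4*k**3 + 13*k**2 + 7*k + 9)/(2*2**k) matches t_k.
s_(n+1) = 2**(-n - 1)*(4*n**3 + 11*n**2 + 13*n + 3) and s_(2) = 31/4, so S(n) = 2**(-n - 2)*(-31*2**n + 8*n**3 + 22*n**2 + 26*n + 6).

S(n) = 2**(-n - 2)*(-31*2**n + 8*n**3 + 22*n**2 + 26*n + 6)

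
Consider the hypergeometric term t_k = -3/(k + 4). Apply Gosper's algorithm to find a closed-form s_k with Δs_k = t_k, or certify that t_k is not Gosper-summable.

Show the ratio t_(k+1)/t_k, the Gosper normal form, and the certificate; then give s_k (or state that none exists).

none — t_k is not Gosper-summable

Compute t_(k+1)/t_k: get (k + 4)/(k + 5).
A = k + 4, B = k + 5, C = 1.
Solve (k + 4)·f(k+1) − (k + 4)·f(k) = 1.
Degrees (1,1,0) ⇒ d ≤ 0.
Write f(k) = c0. Then LHS − RHS = -1, requiring -1 = 0: contradictory. No certificate.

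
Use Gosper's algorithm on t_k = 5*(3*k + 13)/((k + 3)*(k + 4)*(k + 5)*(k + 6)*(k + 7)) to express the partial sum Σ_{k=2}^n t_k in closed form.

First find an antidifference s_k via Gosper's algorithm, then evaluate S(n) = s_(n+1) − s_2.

Compute t_(k+1)/t_k: get (k + 3)*(3*k + 16)/((k + 8)*(3*k + 13)).
So A=k + 3 and B=k + 8, with C=k + 13/3.
Need (k + 3)·f(k+1) − (k + 7)·f(k) = k + 13/3.
Degrees (1,1,1) ⇒ d ≤ 4.
Solving with deg f ≤ 4: f(k) = k*(k + 4)*(k**2 + 14*k + 63)/270.
Certificate R = B(k−1)f/C = k*(k + 4)*(k + 7)*(k**2 + 14*k + 63)/(90*(3*k + 13)) gives s_k = k*(k**2 + 14*k + 63)/(18*(k**3 + 14*k**2 + 63*k + 90)).
Δs = 5*(3*k + 13)/(k**5 + 25*k**4 + 245*k**3 + 1175*k**2 + 2754*k + 2520), as required.
s_(n+1) = (n**3 + 17*n**2 + 94*n + 78)/(18*(n**3 + 17*n**2 + 94*n + 168)) and s_(2) = 19/504, so S(n) = (n**3 + 17*n**2 + 94*n - 112)/(56*(n**3 + 17*n**2 + 94*n + 168)).

S(n) = (n**3 + 17*n**2 + 94*n - 112)/(56*(n**3 + 17*n**2 + 94*n + 168))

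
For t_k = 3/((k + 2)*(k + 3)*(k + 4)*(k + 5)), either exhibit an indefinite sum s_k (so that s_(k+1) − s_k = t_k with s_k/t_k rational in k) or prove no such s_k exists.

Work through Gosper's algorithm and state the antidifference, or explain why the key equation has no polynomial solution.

s_k = k*(k**2 + 9*k + 26)/(24*(k + 2)*(k + 3)*(k + 4))

Ratio r(k) = (k + 2)/(k + 6).
Normal form (A,B,C) = (k + 2, k + 6, 1).
Set up (k + 2)·f(k+1) − (k + 5)·f(k) − (1) = 0.
Bound: deg f ≤ 3.
Match coefficients ⇒ f(k) = k*(k**2 + 9*k + 26)/72.
So s_k = (B(k−1)f/C)·t_k = (k*(k + 5)*(k**2 + 9*k + 26)/72)·t_k = k*(k**2 + 9*k + 26)/(24*(k + 2)*(k + 3)*(k + 4)).
Verify: 3/(k**4 + 14*k**3 + 71*k**2 + 154*k + 120) matches t_k.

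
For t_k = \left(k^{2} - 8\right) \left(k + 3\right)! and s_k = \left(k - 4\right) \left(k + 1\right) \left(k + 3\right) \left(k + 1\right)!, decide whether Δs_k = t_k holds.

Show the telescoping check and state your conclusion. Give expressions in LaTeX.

Invalid: residual - \left(k^{3} + 2 k^{2} - 9 k - 12\right) \left(k + 1\right)! ≠ 0.

s_(k+1) = (k - 3)*(k + 2)*(k + 4)*factorial(k + 2)
s_(k+1) − s_k = (k**4 + 4*k**3 - 4*k**2 - 31*k - 36)*factorial(k + 1)
(s_(k+1) − s_k) − t_k = -(k**3 + 2*k**2 - 9*k - 12)*factorial(k + 1)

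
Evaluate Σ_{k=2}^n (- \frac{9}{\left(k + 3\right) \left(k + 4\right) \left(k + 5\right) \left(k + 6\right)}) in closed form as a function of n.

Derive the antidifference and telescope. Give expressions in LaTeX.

Step 1: r(k) = (k + 3)/(k + 7).
Factor: A=k + 3; B=k + 7; C=1.
Key eq: (k + 3)·f(k+1) = (k + 6)·f(k) + (1).
From deg A=1, deg B=1, deg C=0: d=3.
Solve for f: f(k) = k*(k**2 + 12*k + 47)/180 (degree 3 ≤ 3).
Get s_k = R·t_k = k*(-k**2 - 12*k - 47)/(20*(k + 3)*(k + 4)*(k + 5)) with R(k) = B(k−1)f(k)/C(k) = k*(k + 6)*(k**2 + 12*k + 47)/180.
s_(k+1) − s_k = -9/(k**4 + 18*k**3 + 119*k**2 + 342*k + 360) = t_k.
Evaluate: s_(n+1) = (-n**3 - 15*n**2 - 74*n - 60)/(20*(n**3 + 15*n**2 + 74*n + 120)); subtract s_(2) = -1/28 ⇒ S(n) = (-n**3 - 15*n**2 - 74*n + 90)/(70*(n**3 + 15*n**2 + 74*n + 120)).

S(n) = \frac{- n^{3} - 15 n^{2} - 74 n + 90}{70 \left(n^{3} + 15 n^{2} + 74 n + 120\right)}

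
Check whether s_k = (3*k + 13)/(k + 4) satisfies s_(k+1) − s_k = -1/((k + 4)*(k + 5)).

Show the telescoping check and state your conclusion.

valid; difference matches t_k

s_(k+1) = (3*k + 16)/(k + 5)
s_(k+1) − s_k = -1/(k**2 + 9*k + 20)
(s_(k+1) − s_k) − t_k = 0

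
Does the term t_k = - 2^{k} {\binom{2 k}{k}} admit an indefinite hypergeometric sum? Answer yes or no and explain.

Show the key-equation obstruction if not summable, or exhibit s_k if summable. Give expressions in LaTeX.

Compute t_(k+1)/t_k: get 4*(2*k + 1)/(k + 1).
Normal form (A,B,C) = (8*k + 4, k + 1, 1).
Set up (8*k + 4)·f(k+1) − (k)·f(k) − (1) = 0.
Degrees (1,1,0) ⇒ d ≤ -1.
d = -1 < 0 ⇒ no nonzero polynomial f; not summable.

No. Not Gosper-summable.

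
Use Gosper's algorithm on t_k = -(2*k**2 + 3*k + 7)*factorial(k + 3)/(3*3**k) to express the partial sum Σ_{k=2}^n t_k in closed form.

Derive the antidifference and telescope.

The ratio is (k + 4)*(3*k + 2*(k + 1)**2 + 10)/(3*(2*k**2 + 3*k + 7)).
Factor: A=k/3 + 4/3; B=1; C=k**2 + 3*k/2 + 7/2.
Set up (k/3 + 4/3)·f(k+1) − (1)·f(k) − (k**2 + 3*k/2 + 7/2) = 0.
Bound: deg f ≤ 1.
Solve for f: f(k) = 3*(2*k - 1)/2 (degree 1 ≤ 1).
So s_k = (B(k−1)f/C)·t_k = (3*(2*k - 1)/(2*k**2 + 3*k + 7))·t_k = -(2*k - 1)*factorial(k + 3)/3**k.
s_(k+1) − s_k = -(2*k**2 + 3*k + 7)*factorial(k + 3)/(3*3**k) = t_k.
Σ_(k=2)^n t_k = s_(n+1) − s_(2) = (-3**(-n - 1)*(2*n + 1)*factorial(n + 4)) − (-40), i.e. 40 - 2*n*factorial(n + 4)/(3*3**n) - factorial(n + 4)/(3*3**n).

S(n) = 40 - 2*n*factorial(n + 4)/(3*3**n) - factorial(n + 4)/(3*3**n)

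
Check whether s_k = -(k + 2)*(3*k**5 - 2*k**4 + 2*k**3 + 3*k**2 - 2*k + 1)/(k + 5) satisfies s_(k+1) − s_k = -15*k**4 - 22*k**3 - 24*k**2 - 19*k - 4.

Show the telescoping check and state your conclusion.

Invalid: residual 3*(12*k**5 + 99*k**4 + 132*k**3 + 136*k**2 + 101*k + 19)/(k**2 + 11*k + 30) ≠ 0.

s_(k+1) = (-3*k**6 - 22*k**5 - 63*k**4 - 99*k**3 - 98*k**2 - 56*k - 15)/(k + 6)
s_(k+1) − s_k = (-15*k**6 - 151*k**5 - 419*k**4 - 547*k**3 - 525*k**2 - 311*k - 63)/(k**2 + 11*k + 30)
(s_(k+1) − s_k) − t_k = 3*(12*k**5 + 99*k**4 + 132*k**3 + 136*k**2 + 101*k + 19)/(k**2 + 11*k + 30)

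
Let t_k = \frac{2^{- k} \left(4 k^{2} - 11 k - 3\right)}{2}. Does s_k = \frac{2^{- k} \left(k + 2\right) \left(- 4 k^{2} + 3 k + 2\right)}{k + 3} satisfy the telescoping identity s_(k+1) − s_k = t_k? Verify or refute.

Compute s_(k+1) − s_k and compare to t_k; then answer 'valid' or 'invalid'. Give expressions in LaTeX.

s_(k+1) = (k + 3)*(3*k - 4*(k + 1)**2 + 5)/(2*2**k*(k + 4))
s_(k+1) − s_k = (4*k**4 + 13*k**3 - 41*k**2 - 111*k - 23)/(2*2**k*(k**2 + 7*k + 12))
(s_(k+1) − s_k) − t_k = (-4*k**3 - 9*k**2 + 42*k + 13)/(2*2**k*(k**2 + 7*k + 12))

Invalid: residual \frac{2^{- k} \left(- 4 k^{3} - 9 k^{2} + 42 k + 13\right)}{2 \left(k^{2} + 7 k + 12\right)} ≠ 0.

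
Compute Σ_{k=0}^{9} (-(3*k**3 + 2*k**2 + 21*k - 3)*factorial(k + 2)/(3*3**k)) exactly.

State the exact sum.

Σ = -173464952/81

The ratio is (3*k**4 + 20*k**3 + 67*k**2 + 125*k + 69)/(3*(3*k**3 + 2*k**2 + 21*k - 3)).
So A=k/3 + 1 and B=1, with C=k**3 + 2*k**2/3 + 7*k - 1.
Key eq: (k/3 + 1)·f(k+1) = (1)·f(k) + (k**3 + 2*k**2/3 + 7*k - 1).
d = 2 from the (1,0,3) case.
Coefficient equations give f(k) = 3*k**2 - 4*k + 4.
Certificate R = B(k−1)f/C = 3*(3*k**2 - 4*k + 4)/(3*k**3 + 2*k**2 + 21*k - 3) gives s_k = -(3*k**2 - 4*k + 4)*factorial(k + 2)/3**k.
Check: Δs_k = -(3*k**3 + 2*k**2 + 21*k - 3)*factorial(k + 2)/(3*3**k). ✓
Σ_(k=0)^(9) t_k = s_(10) − s_(0) = -173465600/81 − (-8) = -173464952/81.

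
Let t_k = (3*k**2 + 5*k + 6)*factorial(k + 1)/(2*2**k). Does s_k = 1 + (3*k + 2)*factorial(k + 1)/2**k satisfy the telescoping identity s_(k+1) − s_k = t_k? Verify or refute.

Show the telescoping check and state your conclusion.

Valid — Δs_k = t_k.

s_(k+1) = 2**(-k - 1)*(3*k + 5)*factorial(k + 2) + 1
s_(k+1) − s_k = (3*k**2 + 5*k + 6)*factorial(k + 1)/(2*2**k)
(s_(k+1) − s_k) − t_k = 0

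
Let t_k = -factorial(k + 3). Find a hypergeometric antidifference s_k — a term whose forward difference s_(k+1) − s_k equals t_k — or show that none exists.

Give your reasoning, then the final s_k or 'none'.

Step 1: r(k) = k + 4.
A = k + 4, B = 1, C = 1.
Need (k + 4)·f(k+1) − (1)·f(k) = 1.
Bound: deg f ≤ -1.
deg f ≤ -1 is impossible — no certificate.

not Gosper-summable; s_k does not exist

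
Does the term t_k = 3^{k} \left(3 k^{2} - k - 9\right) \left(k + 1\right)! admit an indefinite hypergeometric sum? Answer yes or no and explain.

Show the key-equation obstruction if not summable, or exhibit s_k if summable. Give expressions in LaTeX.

Yes. s_k = 3^{k} \left(k - 3\right) \left(k + 1\right)!.

Compute t_(k+1)/t_k: get 3*(k + 2)*(k - 3*(k + 1)**2 + 10)/(-3*k**2 + k + 9).
Factor: A=3*k + 6; B=1; C=k**2 - k/3 - 3.
Solve (3*k + 6)·f(k+1) − (1)·f(k) = k**2 - k/3 - 3.
Degrees (1,0,2) ⇒ d ≤ 1.
Match coefficients ⇒ f(k) = (k - 3)/3.
So s_k = (B(k−1)f/C)·t_k = ((k - 3)/(3*k**2 - k - 9))·t_k = 3**k*(k - 3)*factorial(k + 1).
s_(k+1) − s_k = 3**k*(3*k**2 - k - 9)*factorial(k + 1) = t_k.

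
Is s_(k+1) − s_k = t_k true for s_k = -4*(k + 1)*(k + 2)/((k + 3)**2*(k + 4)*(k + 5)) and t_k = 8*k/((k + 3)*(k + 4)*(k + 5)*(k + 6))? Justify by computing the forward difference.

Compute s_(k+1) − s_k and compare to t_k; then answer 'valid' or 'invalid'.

s_(k+1) = -4*(k + 2)*(k + 3)/((k + 4)**2*(k + 5)*(k + 6))
s_(k+1) − s_k = 4*(k + 2)*((k + 1)*(k + 4)*(k + 6) - (k + 3)**3)/((k + 3)**2*(k + 4)**2*(k + 5)*(k + 6))
(s_(k+1) − s_k) − t_k = 4*(-3*k**2 - 13*k - 6)/(k**6 + 25*k**5 + 257*k**4 + 1391*k**3 + 4182*k**2 + 6624*k + 4320)

Invalid: residual 4*(-3*k**2 - 13*k - 6)/(k**6 + 25*k**5 + 257*k**4 + 1391*k**3 + 4182*k**2 + 6624*k + 4320) ≠ 0.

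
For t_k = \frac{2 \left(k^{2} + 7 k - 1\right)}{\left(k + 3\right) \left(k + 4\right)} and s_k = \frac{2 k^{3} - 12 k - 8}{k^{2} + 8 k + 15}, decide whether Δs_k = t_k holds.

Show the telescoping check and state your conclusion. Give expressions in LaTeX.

Invalid: residual \frac{6 \left(- 10 k^{2} - 44 k - 3\right)}{k^{4} + 18 k^{3} + 119 k^{2} + 342 k + 360} ≠ 0.

s_(k+1) = 2*(-6*k + (k + 1)**3 - 10)/(8*k + (k + 1)**2 + 23)
s_(k+1) − s_k = 2*(k**4 + 18*k**3 + 76*k**2 + 67*k - 39)/(k**4 + 18*k**3 + 119*k**2 + 342*k + 360)
(s_(k+1) − s_k) − t_k = 6*(-10*k**2 - 44*k - 3)/(k**4 + 18*k**3 + 119*k**2 + 342*k + 360)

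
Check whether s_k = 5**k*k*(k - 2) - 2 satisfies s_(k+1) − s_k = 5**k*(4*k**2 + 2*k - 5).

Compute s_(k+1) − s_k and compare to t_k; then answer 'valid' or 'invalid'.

s_(k+1) = 5**(k + 1)*(k - 1)*(k + 1) - 2
s_(k+1) − s_k = 5**k*(4*k**2 + 2*k - 5)
(s_(k+1) − s_k) − t_k = 0

valid; difference matches t_k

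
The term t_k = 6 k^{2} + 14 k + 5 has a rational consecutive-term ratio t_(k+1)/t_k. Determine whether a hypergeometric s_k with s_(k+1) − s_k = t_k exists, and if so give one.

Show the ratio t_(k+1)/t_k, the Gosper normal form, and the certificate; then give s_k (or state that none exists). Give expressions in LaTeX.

Ratio r(k) = (6*k**2 + 26*k + 25)/(6*k**2 + 14*k + 5).
So A=1 and B=1, with C=k**2 + 7*k/3 + 5/6.
Solve (1)·f(k+1) − (1)·f(k) = k**2 + 7*k/3 + 5/6.
From deg A=0, deg B=0, deg C=2: d=3.
Solve for f: f(k) = k*(2*k**2 + 4*k - 1)/6 (degree 3 ≤ 3).
Then R = B(k−1)f/C = k*(2*k**2 + 4*k - 1)/(6*k**2 + 14*k + 5), so s_k = R(k)·t_k = k*(2*k**2 + 4*k - 1).
Verify: 6*k**2 + 14*k + 5 matches t_k.

s_k = k \left(2 k^{2} + 4 k - 1\right)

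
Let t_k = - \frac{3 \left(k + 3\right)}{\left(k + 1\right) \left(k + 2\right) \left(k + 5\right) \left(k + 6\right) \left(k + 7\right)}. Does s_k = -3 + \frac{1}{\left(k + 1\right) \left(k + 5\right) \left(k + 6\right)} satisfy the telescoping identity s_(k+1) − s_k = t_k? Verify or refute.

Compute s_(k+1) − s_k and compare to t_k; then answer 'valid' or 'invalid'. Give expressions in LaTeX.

s_(k+1) = -3 + 1/((k + 2)*(k + 6)*(k + 7))
s_(k+1) − s_k = ((k + 1)*(k + 5) - (k + 2)*(k + 7))/((k + 1)*(k + 2)*(k + 5)*(k + 6)*(k + 7))
(s_(k+1) − s_k) − t_k = 0

valid; difference matches t_k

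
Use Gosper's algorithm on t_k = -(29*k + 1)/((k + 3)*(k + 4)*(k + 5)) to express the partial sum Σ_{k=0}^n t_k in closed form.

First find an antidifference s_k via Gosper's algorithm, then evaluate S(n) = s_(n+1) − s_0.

S(n) = (-11*n**2 - 12*n - 1)/(3*(n**2 + 9*n + 20))

The ratio is (k + 3)*(29*k + 30)/((k + 6)*(29*k + 1)).
Factor: A=k + 3; B=k + 6; C=k + 1/29.
Key eq: (k + 3)·f(k+1) = (k + 5)·f(k) + (k + 1/29).
Degrees (1,1,1) ⇒ d ≤ 2.
Solve for f: f(k) = k*(11*k - 10)/87 (degree 2 ≤ 2).
Then R = B(k−1)f/C = k*(k + 5)*(11*k - 10)/(3*(29*k + 1)), so s_k = R(k)·t_k = k*(10 - 11*k)/(3*(k + 3)*(k + 4)).
Check: Δs_k = (-29*k - 1)/(k**3 + 12*k**2 + 47*k + 60). ✓
Σ_(k=0)^n t_k = s_(n+1) − s_(0) = ((-11*n**2 - 12*n - 1)/(3*(n**2 + 9*n + 20))) − (0), i.e. (-11*n**2 - 12*n - 1)/(3*(n**2 + 9*n + 20)).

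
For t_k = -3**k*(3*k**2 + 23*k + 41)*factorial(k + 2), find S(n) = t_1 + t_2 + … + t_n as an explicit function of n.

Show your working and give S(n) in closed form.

r(k) = 3*(3*k**3 + 38*k**2 + 154*k + 201)/(3*k**2 + 23*k + 41) after simplifying.
Factor: A=3*k + 9; B=1; C=k**2 + 23*k/3 + 41/3.
Key eq: (3*k + 9)·f(k+1) = (1)·f(k) + (k**2 + 23*k/3 + 41/3).
Bound: deg f ≤ 1.
Solve for f: f(k) = (k + 4)/3 (degree 1 ≤ 1).
Get s_k = R·t_k = -3**k*(k + 4)*factorial(k + 2) with R(k) = B(k−1)f(k)/C(k) = (k + 4)/(3*k**2 + 23*k + 41).
Check: Δs_k = -3**k*(3*k**2 + 23*k + 41)*factorial(k + 2). ✓
Evaluate: s_(n+1) = -3**(n + 1)*(n + 5)*factorial(n + 3); subtract s_(1) = -90 ⇒ S(n) = -3*3**n*n*factorial(n + 3) - 15*3**n*factorial(n + 3) + 90.

S(n) = -3*3**n*n*factorial(n + 3) - 15*3**n*factorial(n + 3) + 90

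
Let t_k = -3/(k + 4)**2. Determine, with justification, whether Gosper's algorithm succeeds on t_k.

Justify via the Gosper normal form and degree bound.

t_(k+1)/t_k = (k + 4)**2/(k + 5)**2.
Take A(k)=k**2 + 8*k + 16, B(k)=k**2 + 10*k + 25, C(k)=1.
f must satisfy (k**2 + 8*k + 16)·f(k+1) − (k**2 + 8*k + 16)·f(k) = 1.
deg f ≤ 0 (via 2,2,0).
f = c0 ⇒ A·f(k+1) − B(k−1)·f(k) − C = -1. The system {-1 = 0} is inconsistent; no antidifference.

No; the coefficient equations for f are inconsistent.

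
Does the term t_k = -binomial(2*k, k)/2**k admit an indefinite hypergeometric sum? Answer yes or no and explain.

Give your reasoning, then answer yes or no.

r(k) = (2*k + 1)/(k + 1) after simplifying.
Take A(k)=2*k + 1, B(k)=k + 1, C(k)=1.
f must satisfy (2*k + 1)·f(k+1) − (k)·f(k) = 1.
deg f ≤ -1 (via 1,1,0).
Negative degree bound (-1): no f exists, t_k not Gosper-summable.

No; the degree bound rules out any f.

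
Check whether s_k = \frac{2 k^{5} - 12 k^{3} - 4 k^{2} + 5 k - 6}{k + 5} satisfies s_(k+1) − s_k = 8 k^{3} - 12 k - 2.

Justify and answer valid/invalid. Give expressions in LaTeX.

Invalid: residual \frac{3 \left(- 6 k^{4} - 44 k^{3} + 8 k^{2} + 66 k + 7\right)}{k^{2} + 11 k + 30} ≠ 0.

s_(k+1) = (5*k + 2*(k + 1)**5 - 12*(k + 1)**3 - 4*(k + 1)**2 - 1)/(k + 6)
s_(k+1) − s_k = (8*k**5 + 70*k**4 + 96*k**3 - 110*k**2 - 184*k - 39)/(k**2 + 11*k + 30)
(s_(k+1) − s_k) − t_k = 3*(-6*k**4 - 44*k**3 + 8*k**2 + 66*k + 7)/(k**2 + 11*k + 30)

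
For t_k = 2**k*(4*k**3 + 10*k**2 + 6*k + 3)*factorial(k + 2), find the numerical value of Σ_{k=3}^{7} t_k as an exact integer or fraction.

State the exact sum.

Σ = 91968298560

Compute t_(k+1)/t_k: get 2*(4*k**4 + 34*k**3 + 104*k**2 + 137*k + 69)/(4*k**3 + 10*k**2 + 6*k + 3).
Normal form (A,B,C) = (2*k + 6, 1, k**3 + 5*k**2/2 + 3*k/2 + 3/4).
Need (2*k + 6)·f(k+1) − (1)·f(k) = k**3 + 5*k**2/2 + 3*k/2 + 3/4.
Degrees (1,0,3) ⇒ d ≤ 2.
Coefficient equations give f(k) = (2*k**2 - 4*k + 3)/4.
Certificate R = B(k−1)f/C = (2*k**2 - 4*k + 3)/(4*k**3 + 10*k**2 + 6*k + 3) gives s_k = 2**k*(2*k**2 - 4*k + 3)*factorial(k + 2).
Verify: 2**k*(4*k**3 + 10*k**2 + 6*k + 3)*factorial(k + 2) matches t_k.
Sum = s_(8) − s_(3); s_(8) = 91968307200, s_(3) = 8640 ⇒ 91968298560.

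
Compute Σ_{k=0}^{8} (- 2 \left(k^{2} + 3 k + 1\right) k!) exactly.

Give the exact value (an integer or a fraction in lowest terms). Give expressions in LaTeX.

Σ = -7983356

Step 1: r(k) = (k + 1)*(3*k + (k + 1)**2 + 4)/(k**2 + 3*k + 1).
Normal form (A,B,C) = (k + 1, 1, k**2 + 3*k + 1).
Need (k + 1)·f(k+1) − (1)·f(k) = k**2 + 3*k + 1.
Degrees (1,0,2) ⇒ d ≤ 1.
A polynomial solution: f(k) = k + 2.
Then R = B(k−1)f/C = (k + 2)/(k**2 + 3*k + 1), so s_k = R(k)·t_k = -2*(k + 2)*factorial(k).
s_(k+1) − s_k = -2*(k**2 + 3*k + 1)*factorial(k) = t_k.
Evaluate s at k=9 and k=0: -7983360 and -4; difference -7983356.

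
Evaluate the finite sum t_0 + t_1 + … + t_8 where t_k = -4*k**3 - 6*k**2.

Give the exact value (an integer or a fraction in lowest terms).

Σ = -6408

Step 1: r(k) = (k + 1)**2*(2*k + 5)/(k**2*(2*k + 3)).
Normal form (A,B,C) = (1, 1, k**3 + 3*k**2/2).
Need (1)·f(k+1) − (1)·f(k) = k**3 + 3*k**2/2.
From deg A=0, deg B=0, deg C=3: d=4.
Solve for f: f(k) = k*(k - 1)*(k**2 + k - 1)/4 (degree 4 ≤ 4).
Then R = B(k−1)f/C = (k - 1)*(k**2 + k - 1)/(2*k*(2*k + 3)), so s_k = R(k)·t_k = k*(-k**3 + 2*k - 1).
Δs = k**2*(-4*k - 6), as required.
Telescoping: Σ = s_(9) − s_(0) = -6408 − (0) = -6408.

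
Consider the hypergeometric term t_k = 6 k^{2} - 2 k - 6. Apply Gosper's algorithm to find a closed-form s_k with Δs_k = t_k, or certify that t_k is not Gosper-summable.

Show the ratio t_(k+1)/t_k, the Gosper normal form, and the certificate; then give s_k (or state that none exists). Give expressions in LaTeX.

Step 1: r(k) = (k - 3*(k + 1)**2 + 4)/(-3*k**2 + k + 3).
Take A(k)=1, B(k)=1, C(k)=k**2 - k/3 - 1.
Set up (1)·f(k+1) − (1)·f(k) − (k**2 - k/3 - 1) = 0.
Degrees (0,0,2) ⇒ d ≤ 3.
Coefficient equations give f(k) = k*(k**2 - 2*k - 2)/3.
R(k) = B(k−1)·f(k)/C(k) = k*(k**2 - 2*k - 2)/(3*k**2 - k - 3); s_k = R·t_k = 2*k*(k**2 - 2*k - 2).
Verify: 6*k**2 - 2*k - 6 matches t_k.

s_k = 2 k \left(k^{2} - 2 k - 2\right)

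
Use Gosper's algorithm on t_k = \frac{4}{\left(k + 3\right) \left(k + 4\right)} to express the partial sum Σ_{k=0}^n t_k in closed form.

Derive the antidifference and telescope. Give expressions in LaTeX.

Compute t_(k+1)/t_k: get (k + 3)/(k + 5).
Take A(k)=k + 3, B(k)=k + 5, C(k)=1.
Solve (k + 3)·f(k+1) − (k + 4)·f(k) = 1.
Bound: deg f ≤ 1.
Solving with deg f ≤ 1: f(k) = k/3.
R(k) = B(k−1)·f(k)/C(k) = k*(k + 4)/3; s_k = R·t_k = 4*k/(3*(k + 3)).
Δs = 4/(k**2 + 7*k + 12), as required.
Telescope: S(n) = s_(n+1) − s_(0) = 4*(n + 1)/(3*(n + 4)) − (0) = 4*(n + 1)/(3*(n + 4)).

S(n) = \frac{4 \left(n + 1\right)}{3 \left(n + 4\right)}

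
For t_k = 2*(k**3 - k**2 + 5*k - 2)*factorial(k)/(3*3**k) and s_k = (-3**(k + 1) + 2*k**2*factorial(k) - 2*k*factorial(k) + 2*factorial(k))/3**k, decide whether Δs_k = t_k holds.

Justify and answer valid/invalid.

s_(k+1) = (-9*3**k + 2*k**3*factorial(k) + 4*k**2*factorial(k) + 4*k*factorial(k) + 2*factorial(k))/(3*3**k)
s_(k+1) − s_k = 2*(k**3 - k**2 + 5*k - 2)*factorial(k)/(3*3**k)
(s_(k+1) − s_k) − t_k = 0

valid (s_(k+1) − s_k reduces to t_k)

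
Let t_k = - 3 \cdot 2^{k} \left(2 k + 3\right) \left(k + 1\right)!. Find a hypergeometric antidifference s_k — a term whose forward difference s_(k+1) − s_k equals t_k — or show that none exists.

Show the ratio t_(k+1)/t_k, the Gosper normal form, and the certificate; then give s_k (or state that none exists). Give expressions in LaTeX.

r(k) = 2*(k + 2)*(2*k + 5)/(2*k + 3) after simplifying.
Gosper form: A/B · C(k+1)/C(k) with A=2*k + 4, B=1, C=k + 3/2.
Set up (2*k + 4)·f(k+1) − (1)·f(k) − (k + 3/2) = 0.
Bound: deg f ≤ 0.
Coefficient equations give f(k) = 1/2.
Certificate R = B(k−1)f/C = 1/(2*k + 3) gives s_k = -3*2**k*factorial(k + 1).
Δs = -3*2**k*(2*k + 3)*factorial(k + 1), as required.

s_k = - 3 \cdot 2^{k} \left(k + 1\right)!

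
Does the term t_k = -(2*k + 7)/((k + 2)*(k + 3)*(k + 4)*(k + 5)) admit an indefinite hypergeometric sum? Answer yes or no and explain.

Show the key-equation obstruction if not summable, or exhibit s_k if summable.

The ratio is (k + 2)*(2*k + 9)/((k + 6)*(2*k + 7)).
Factor: A=k + 2; B=k + 6; C=k + 7/2.
Solve (k + 2)·f(k+1) − (k + 5)·f(k) = k + 7/2.
deg f ≤ 3 (via 1,1,1).
Match coefficients ⇒ f(k) = k*(k + 3)*(k + 6)/16.
Then R = B(k−1)f/C = k*(k + 3)*(k + 5)*(k + 6)/(8*(2*k + 7)), so s_k = R(k)·t_k = k*(-k - 6)/(8*(k**2 + 6*k + 8)).
Check: Δs_k = (-2*k - 7)/(k**4 + 14*k**3 + 71*k**2 + 154*k + 120). ✓

Yes. s_k = k*(-k - 6)/(8*(k**2 + 6*k + 8)).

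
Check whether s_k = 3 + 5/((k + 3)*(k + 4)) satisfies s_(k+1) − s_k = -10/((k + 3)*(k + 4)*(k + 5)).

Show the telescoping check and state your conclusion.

valid (s_(k+1) − s_k reduces to t_k)

s_(k+1) = 3 + 5/((k + 4)*(k + 5))
s_(k+1) − s_k = -10/(k**3 + 12*k**2 + 47*k + 60)
(s_(k+1) − s_k) − t_k = 0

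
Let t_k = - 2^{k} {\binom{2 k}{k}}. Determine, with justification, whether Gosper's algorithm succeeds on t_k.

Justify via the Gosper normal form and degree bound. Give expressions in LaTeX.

No; the degree bound rules out any f.

Ratio r(k) = 4*(2*k + 1)/(k + 1).
Gosper form: A/B · C(k+1)/C(k) with A=8*k + 4, B=k + 1, C=1.
Key eq: (8*k + 4)·f(k+1) = (k)·f(k) + (1).
Bound: deg f ≤ -1.
Bound -1 < 0, so the key equation has no polynomial solution.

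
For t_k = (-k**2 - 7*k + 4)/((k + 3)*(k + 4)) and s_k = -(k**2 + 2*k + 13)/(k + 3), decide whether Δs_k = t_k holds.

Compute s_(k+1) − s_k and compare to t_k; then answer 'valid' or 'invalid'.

s_(k+1) = (-k**2 - 4*k - 16)/(k + 4)
s_(k+1) − s_k = (-k**2 - 7*k + 4)/(k**2 + 7*k + 12)
(s_(k+1) − s_k) − t_k = 0

Valid — Δs_k = t_k.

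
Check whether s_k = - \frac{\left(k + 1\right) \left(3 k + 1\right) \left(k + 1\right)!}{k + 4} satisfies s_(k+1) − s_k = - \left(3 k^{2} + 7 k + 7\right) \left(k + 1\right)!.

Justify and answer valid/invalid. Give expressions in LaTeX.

s_(k+1) = -(k + 2)*(3*k + 4)*factorial(k + 2)/(k + 5)
s_(k+1) − s_k = -(3*k**4 + 25*k**3 + 73*k**2 + 107*k + 59)*factorial(k + 1)/((k + 4)*(k + 5))
(s_(k+1) − s_k) − t_k = 3*(3*k**3 + 19*k**2 + 32*k + 27)*factorial(k + 1)/((k + 4)*(k + 5))

Invalid: residual \frac{3 \left(3 k^{3} + 19 k^{2} + 32 k + 27\right) \left(k + 1\right)!}{\left(k + 4\right) \left(k + 5\right)} ≠ 0.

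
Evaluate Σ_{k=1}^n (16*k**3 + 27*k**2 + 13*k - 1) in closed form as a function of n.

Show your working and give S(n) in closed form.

S(n) = n*(4*n**3 + 17*n**2 + 24*n + 10)

Compute t_(k+1)/t_k: get (16*k**3 + 75*k**2 + 115*k + 55)/(16*k**3 + 27*k**2 + 13*k - 1).
Gosper form: A/B · C(k+1)/C(k) with A=1, B=1, C=k**3 + 27*k**2/16 + 13*k/16 - 1/16.
f must satisfy (1)·f(k+1) − (1)·f(k) = k**3 + 27*k**2/16 + 13*k/16 - 1/16.
Degrees (0,0,3) ⇒ d ≤ 4.
Solve for f: f(k) = k*(4*k**3 + k**2 - 3*k - 3)/16 (degree 4 ≤ 4).
R(k) = B(k−1)·f(k)/C(k) = k*(4*k**3 + k**2 - 3*k - 3)/(16*k**3 + 27*k**2 + 13*k - 1); s_k = R·t_k = k*(4*k**3 + k**2 - 3*k - 3).
Verify: 16*k**3 + 27*k**2 + 13*k - 1 matches t_k.
Σ_(k=1)^n t_k = s_(n+1) − s_(1) = (4*n**4 + 17*n**3 + 24*n**2 + 10*n - 1) − (-1), i.e. n*(4*n**3 + 17*n**2 + 24*n + 10).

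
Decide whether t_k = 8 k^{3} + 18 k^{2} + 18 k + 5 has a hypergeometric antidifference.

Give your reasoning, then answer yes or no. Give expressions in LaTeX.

Yes. s_k = k \left(2 k^{3} + 2 k^{2} + 2 k - 1\right).

The ratio is (8*k**3 + 42*k**2 + 78*k + 49)/(8*k**3 + 18*k**2 + 18*k + 5).
So A=1 and B=1, with C=k**3 + 9*k**2/4 + 9*k/4 + 5/8.
f must satisfy (1)·f(k+1) − (1)·f(k) = k**3 + 9*k**2/4 + 9*k/4 + 5/8.
Degrees (0,0,3) ⇒ d ≤ 4.
A polynomial solution: f(k) = k*(2*k**3 + 2*k**2 + 2*k - 1)/8.
Get s_k = R·t_k = k*(2*k**3 + 2*k**2 + 2*k - 1) with R(k) = B(k−1)f(k)/C(k) = k*(2*k**3 + 2*k**2 + 2*k - 1)/(8*k**3 + 18*k**2 + 18*k + 5).
Δs = 8*k**3 + 18*k**2 + 18*k + 5, as required.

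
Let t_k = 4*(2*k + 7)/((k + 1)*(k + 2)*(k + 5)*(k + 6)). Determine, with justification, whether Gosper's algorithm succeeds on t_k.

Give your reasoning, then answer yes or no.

t_(k+1)/t_k = (k + 1)*(k + 5)*(2*k + 9)/((k + 3)*(k + 7)*(2*k + 7)).
A = k + 1, B = k + 7, C = k**3 + 21*k**2/2 + 73*k/2 + 42.
f must satisfy (k + 1)·f(k+1) − (k + 6)·f(k) = k**3 + 21*k**2/2 + 73*k/2 + 42.
From deg A=1, deg B=1, deg C=3: d=5.
Solving with deg f ≤ 5: f(k) = k*(k + 2)*(k + 3)*(k + 4)*(k + 6)/10.
Then R = B(k−1)f/C = k*(k + 2)*(k + 6)**2/(5*(2*k + 7)), so s_k = R(k)·t_k = 4*k*(k + 6)/(5*(k**2 + 6*k + 5)).
Δs = 4*(2*k + 7)/(k**4 + 14*k**3 + 65*k**2 + 112*k + 60), as required.

Yes. s_k = 4*k*(k + 6)/(5*(k**2 + 6*k + 5)).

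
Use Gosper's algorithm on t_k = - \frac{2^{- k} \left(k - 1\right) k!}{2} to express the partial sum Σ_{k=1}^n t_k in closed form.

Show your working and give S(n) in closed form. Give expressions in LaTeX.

Step 1: r(k) = k*(k + 1)/(2*(k - 1)).
So A=k/2 + 1/2 and B=1, with C=k - 1.
Solve (k/2 + 1/2)·f(k+1) − (1)·f(k) = k - 1.
d = 0 from the (1,0,1) case.
Coefficient equations give f(k) = 2.
Get s_k = R·t_k = -factorial(k)/2**k with R(k) = B(k−1)f(k)/C(k) = 2/(k - 1).
Δs = -(k - 1)*factorial(k)/(2*2**k), as required.
Evaluate: s_(n+1) = -2**(-n - 1)*factorial(n + 1); subtract s_(1) = -1/2 ⇒ S(n) = 2**(-n - 1)*(2**n - n*factorial(n) - factorial(n)).

S(n) = 2^{- n - 1} \left(2^{n} - n n! - n!\right)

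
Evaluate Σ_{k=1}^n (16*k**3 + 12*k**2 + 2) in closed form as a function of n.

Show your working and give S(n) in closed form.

S(n) = 2*n*(2*n**3 + 6*n**2 + 5*n + 2)

r(k) = (8*(k + 1)**3 + 6*(k + 1)**2 + 1)/(8*k**3 + 6*k**2 + 1) after simplifying.
So A=1 and B=1, with C=k**3 + 3*k**2/4 + 1/8.
Solve (1)·f(k+1) − (1)·f(k) = k**3 + 3*k**2/4 + 1/8.
deg f ≤ 4 (via 0,0,3).
A polynomial solution: f(k) = k*(2*k**3 - 2*k**2 - k + 2)/8.
Get s_k = R·t_k = 2*k*(2*k**3 - 2*k**2 - k + 2) with R(k) = B(k−1)f(k)/C(k) = k*(2*k**3 - 2*k**2 - k + 2)/(8*k**3 + 6*k**2 + 1).
Check: Δs_k = 16*k**3 + 12*k**2 + 2. ✓
s_(n+1) = 4*n**4 + 12*n**3 + 10*n**2 + 4*n + 2 and s_(1) = 2, so S(n) = 2*n*(2*n**3 + 6*n**2 + 5*n + 2).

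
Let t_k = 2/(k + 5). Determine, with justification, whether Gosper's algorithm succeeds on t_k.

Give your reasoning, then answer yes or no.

No — the linear system for f has no solution.

r(k) = (k + 5)/(k + 6) after simplifying.
Factor: A=k + 5; B=k + 6; C=1.
Need (k + 5)·f(k+1) − (k + 5)·f(k) = 1.
Degrees (1,1,0) ⇒ d ≤ 0.
Write f(k) = c0. Then LHS − RHS = -1, requiring -1 = 0: contradictory. No certificate.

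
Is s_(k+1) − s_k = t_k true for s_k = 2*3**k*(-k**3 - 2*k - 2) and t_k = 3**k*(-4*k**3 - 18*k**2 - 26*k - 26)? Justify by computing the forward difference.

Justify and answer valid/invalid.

s_(k+1) = 6*3**k*(-2*k - (k + 1)**3 - 4)
s_(k+1) − s_k = 2*3**k*(k**3 - 4*k - 3*(k + 1)**3 - 10)
(s_(k+1) − s_k) − t_k = 0

Valid — Δs_k = t_k.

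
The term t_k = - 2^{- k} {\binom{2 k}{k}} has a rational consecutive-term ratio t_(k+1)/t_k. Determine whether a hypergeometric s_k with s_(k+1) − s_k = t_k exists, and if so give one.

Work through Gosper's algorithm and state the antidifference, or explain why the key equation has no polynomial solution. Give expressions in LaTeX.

not Gosper-summable; s_k does not exist

Ratio r(k) = (2*k + 1)/(k + 1).
A = 2*k + 1, B = k + 1, C = 1.
Key eq: (2*k + 1)·f(k+1) = (k)·f(k) + (1).
d = -1 from the (1,1,0) case.
Bound -1 < 0, so the key equation has no polynomial solution.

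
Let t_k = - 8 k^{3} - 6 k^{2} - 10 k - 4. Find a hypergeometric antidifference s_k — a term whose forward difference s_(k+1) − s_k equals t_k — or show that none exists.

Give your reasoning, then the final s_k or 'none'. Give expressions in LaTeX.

s_k = 2 k^{2} \left(- k^{2} + k - 2\right)

t_(k+1)/t_k = (4*k**3 + 15*k**2 + 23*k + 14)/(4*k**3 + 3*k**2 + 5*k + 2).
Factor: A=1; B=1; C=k**3 + 3*k**2/4 + 5*k/4 + 1/2.
Need (1)·f(k+1) − (1)·f(k) = k**3 + 3*k**2/4 + 5*k/4 + 1/2.
d = 4 from the (0,0,3) case.
Coefficient equations give f(k) = k**2*(k**2 - k + 2)/4.
R(k) = B(k−1)·f(k)/C(k) = k**2*(k**2 - k + 2)/(4*k**3 + 3*k**2 + 5*k + 2); s_k = R·t_k = 2*k**2*(-k**2 + k - 2).
Verify: -8*k**3 - 6*k**2 - 10*k - 4 matches t_k.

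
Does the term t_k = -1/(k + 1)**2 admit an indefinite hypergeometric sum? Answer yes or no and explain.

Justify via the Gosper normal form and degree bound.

Compute t_(k+1)/t_k: get (k + 1)**2/(k + 2)**2.
Gosper form: A/B · C(k+1)/C(k) with A=k**2 + 2*k + 1, B=k**2 + 4*k + 4, C=1.
f must satisfy (k**2 + 2*k + 1)·f(k+1) − (k**2 + 2*k + 1)·f(k) = 1.
d = 0 from the (2,2,0) case.
Write f(k) = c0. Then LHS − RHS = -1, requiring -1 = 0: contradictory. No certificate.

No — key equation has no polynomial f.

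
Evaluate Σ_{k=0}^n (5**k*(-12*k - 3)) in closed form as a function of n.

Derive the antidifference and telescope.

r(k) = 5*(4*k + 5)/(4*k + 1) after simplifying.
A = 5, B = 1, C = k + 1/4.
Solve (5)·f(k+1) − (1)·f(k) = k + 1/4.
d = 1 from the (0,0,1) case.
Coefficient equations give f(k) = (k - 1)/4.
So s_k = (B(k−1)f/C)·t_k = ((k - 1)/(4*k + 1))·t_k = 3*5**k*(1 - k).
s_(k+1) − s_k = 5**k*(-12*k - 3) = t_k.
Evaluate: s_(n+1) = -15*5**n*n; subtract s_(0) = 3 ⇒ S(n) = -15*5**n*n - 3.

S(n) = -15*5**n*n - 3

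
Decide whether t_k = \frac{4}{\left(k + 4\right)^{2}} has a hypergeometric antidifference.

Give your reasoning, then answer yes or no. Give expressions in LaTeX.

No. Not Gosper-summable.

r(k) = (k + 4)**2/(k + 5)**2 after simplifying.
So A=k**2 + 8*k + 16 and B=k**2 + 10*k + 25, with C=1.
Set up (k**2 + 8*k + 16)·f(k+1) − (k**2 + 8*k + 16)·f(k) − (1) = 0.
Bound: deg f ≤ 0.
Write f(k) = c0. Then LHS − RHS = -1, requiring -1 = 0: contradictory. No certificate.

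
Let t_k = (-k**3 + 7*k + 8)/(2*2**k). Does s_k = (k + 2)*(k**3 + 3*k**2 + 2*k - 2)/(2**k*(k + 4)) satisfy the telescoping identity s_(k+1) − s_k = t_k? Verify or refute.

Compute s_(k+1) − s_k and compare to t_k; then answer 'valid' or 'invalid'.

s_(k+1) = (k + 3)*(2*k + (k + 1)**3 + 3*(k + 1)**2)/(2*2**k*(k + 5))
s_(k+1) − s_k = (-k**5 - 7*k**4 - k**3 + 69*k**2 + 148*k + 88)/(2*2**k*(k**2 + 9*k + 20))
(s_(k+1) − s_k) − t_k = (k**4 + 6*k**3 - k**2 - 32*k - 36)/(2**k*(k**2 + 9*k + 20))

Invalid: residual (k**4 + 6*k**3 - k**2 - 32*k - 36)/(2**k*(k**2 + 9*k + 20)) ≠ 0.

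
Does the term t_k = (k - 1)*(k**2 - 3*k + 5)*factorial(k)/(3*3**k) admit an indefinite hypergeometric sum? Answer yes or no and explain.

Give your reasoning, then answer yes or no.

The ratio is k*(k**3 + 2*k + 3)/(3*(k**3 - 4*k**2 + 8*k - 5)).
Factor: A=k/3 + 1/3; B=1; C=k**3 - 4*k**2 + 8*k - 5.
f must satisfy (k/3 + 1/3)·f(k+1) − (1)·f(k) = k**3 - 4*k**2 + 8*k - 5.
d = 2 from the (1,0,3) case.
Coefficient equations give f(k) = 3*(k**2 - 4*k + 1).
R(k) = B(k−1)·f(k)/C(k) = 3*(k**2 - 4*k + 1)/((k - 1)*(k**2 - 3*k + 5)); s_k = R·t_k = (k**2 - 4*k + 1)*factorial(k)/3**k.
Check: Δs_k = (k - 1)*(k**2 - 3*k + 5)*factorial(k)/(3*3**k). ✓

Yes. s_k = (k**2 - 4*k + 1)*factorial(k)/3**k.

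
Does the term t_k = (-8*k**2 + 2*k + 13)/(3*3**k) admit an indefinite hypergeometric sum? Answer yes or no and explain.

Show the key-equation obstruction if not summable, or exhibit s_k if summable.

Compute t_(k+1)/t_k: get (8*k**2 + 14*k - 7)/(3*(8*k**2 - 2*k - 13)).
So A=1/3 and B=1, with C=k**2 - k/4 - 13/8.
Need (1/3)·f(k+1) − (1)·f(k) = k**2 - k/4 - 13/8.
Bound: deg f ≤ 2.
Match coefficients ⇒ f(k) = -3*(4*k**2 + 3*k - 3)/8.
Certificate R = B(k−1)f/C = -3*(4*k**2 + 3*k - 3)/(8*k**2 - 2*k - 13) gives s_k = (4*k**2 + 3*k - 3)/3**k.
Check: Δs_k = (-8*k**2 + 2*k + 13)/(3*3**k). ✓

Yes. s_k = (4*k**2 + 3*k - 3)/3**k.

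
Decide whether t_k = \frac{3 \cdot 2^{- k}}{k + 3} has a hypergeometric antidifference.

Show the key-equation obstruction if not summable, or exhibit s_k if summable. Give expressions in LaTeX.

No — key equation has no polynomial f.

Ratio r(k) = (k + 3)/(2*(k + 4)).
Factor: A=k/2 + 3/2; B=k + 4; C=1.
Need (k/2 + 3/2)·f(k+1) − (k + 3)·f(k) = 1.
Degrees (1,1,0) ⇒ d ≤ -1.
deg f ≤ -1 is impossible — no certificate.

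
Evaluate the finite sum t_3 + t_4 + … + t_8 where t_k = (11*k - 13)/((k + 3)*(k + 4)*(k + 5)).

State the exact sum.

Compute t_(k+1)/t_k: get (k + 3)*(11*k - 2)/((k + 6)*(11*k - 13)).
So A=k + 3 and B=k + 6, with C=k - 13/11.
Need (k + 3)·f(k+1) − (k + 5)·f(k) = k - 13/11.
From deg A=1, deg B=1, deg C=1: d=2.
A polynomial solution: f(k) = k*(5*k - 31)/66.
R(k) = B(k−1)·f(k)/C(k) = k*(k + 5)*(5*k - 31)/(6*(11*k - 13)); s_k = R·t_k = k*(5*k - 31)/(6*(k + 3)*(k + 4)).
Verify: (11*k - 13)/(k**3 + 12*k**2 + 47*k + 60) matches t_k.
Evaluate s at k=9 and k=3: 7/52 and -4/21; difference 355/1092.

Σ = 355/1092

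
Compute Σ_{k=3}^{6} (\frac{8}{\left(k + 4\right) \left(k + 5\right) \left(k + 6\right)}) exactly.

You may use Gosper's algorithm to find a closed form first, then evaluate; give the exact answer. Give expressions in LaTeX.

Ratio r(k) = (k + 4)/(k + 7).
Normal form (A,B,C) = (k + 4, k + 7, 1).
Need (k + 4)·f(k+1) − (k + 6)·f(k) = 1.
Degrees (1,1,0) ⇒ d ≤ 2.
Coefficient equations give f(k) = k*(k + 9)/40.
R(k) = B(k−1)·f(k)/C(k) = k*(k + 6)*(k + 9)/40; s_k = R·t_k = k*(k + 9)/(5*(k + 4)*(k + 5)).
s_(k+1) − s_k = 8/(k**3 + 15*k**2 + 74*k + 120) = t_k.
Evaluate s at k=7 and k=3: 28/165 and 9/70; difference 19/462.

Σ = 19/462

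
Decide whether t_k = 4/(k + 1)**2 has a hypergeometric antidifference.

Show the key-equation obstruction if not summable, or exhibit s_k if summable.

Step 1: r(k) = (k + 1)**2/(k + 2)**2.
Take A(k)=k**2 + 2*k + 1, B(k)=k**2 + 4*k + 4, C(k)=1.
Solve (k**2 + 2*k + 1)·f(k+1) − (k**2 + 2*k + 1)·f(k) = 1.
Degrees (2,2,0) ⇒ d ≤ 0.
Write f(k) = c0. Then LHS − RHS = -1, requiring -1 = 0: contradictory. No certificate.

No — the linear system for f has no solution.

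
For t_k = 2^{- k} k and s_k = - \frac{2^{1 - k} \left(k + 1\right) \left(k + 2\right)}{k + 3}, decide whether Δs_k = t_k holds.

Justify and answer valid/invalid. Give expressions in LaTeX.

Invalid: residual \frac{2^{- k} \left(- k^{2} - 5 k - 2\right)}{k^{2} + 7 k + 12} ≠ 0.

s_(k+1) = -(k + 2)*(k + 3)/(2**k*(k + 4))
s_(k+1) − s_k = (k**3 + 6*k**2 + 7*k - 2)/(2**k*(k**2 + 7*k + 12))
(s_(k+1) − s_k) − t_k = (-k**2 - 5*k - 2)/(2**k*(k**2 + 7*k + 12))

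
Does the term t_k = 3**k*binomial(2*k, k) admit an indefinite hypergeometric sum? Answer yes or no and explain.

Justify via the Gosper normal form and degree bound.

No — key equation has no polynomial f.

r(k) = 6*(2*k + 1)/(k + 1) after simplifying.
Normal form (A,B,C) = (12*k + 6, k + 1, 1).
Need (12*k + 6)·f(k+1) − (k)·f(k) = 1.
d = -1 from the (1,1,0) case.
d = -1 < 0 ⇒ no nonzero polynomial f; not summable.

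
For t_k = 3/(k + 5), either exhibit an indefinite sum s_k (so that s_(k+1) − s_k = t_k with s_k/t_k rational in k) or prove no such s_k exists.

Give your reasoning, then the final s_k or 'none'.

t_(k+1)/t_k = (k + 5)/(k + 6).
So A=k + 5 and B=k + 6, with C=1.
Need (k + 5)·f(k+1) − (k + 5)·f(k) = 1.
Degrees (1,1,0) ⇒ d ≤ 0.
Put f(k) = c0: A·f(k+1) − B(k−1)·f(k) − C = -1; need -1 = 0 — inconsistent ⇒ no f, not summable.

not Gosper-summable; s_k does not exist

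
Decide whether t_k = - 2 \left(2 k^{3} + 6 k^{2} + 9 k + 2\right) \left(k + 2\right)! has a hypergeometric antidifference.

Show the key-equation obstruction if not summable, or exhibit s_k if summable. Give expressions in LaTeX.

Yes. s_k = - 2 \left(2 k^{2} - 2 k + 1\right) \left(k + 2\right)!.

The ratio is (2*k**4 + 18*k**3 + 63*k**2 + 100*k + 57)/(2*k**3 + 6*k**2 + 9*k + 2).
Take A(k)=k + 3, B(k)=1, C(k)=k**3 + 3*k**2 + 9*k/2 + 1.
Solve (k + 3)·f(k+1) − (1)·f(k) = k**3 + 3*k**2 + 9*k/2 + 1.
Bound: deg f ≤ 2.
Solving with deg f ≤ 2: f(k) = (2*k**2 - 2*k + 1)/2.
So s_k = (B(k−1)f/C)·t_k = ((2*k**2 - 2*k + 1)/(2*k**3 + 6*k**2 + 9*k + 2))·t_k = -2*(2*k**2 - 2*k + 1)*factorial(k + 2).
Verify: -2*(2*k**3 + 6*k**2 + 9*k + 2)*factorial(k + 2) matches t_k.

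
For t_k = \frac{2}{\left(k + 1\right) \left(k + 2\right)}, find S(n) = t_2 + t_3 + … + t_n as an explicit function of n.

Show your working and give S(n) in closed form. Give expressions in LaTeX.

t_(k+1)/t_k = (k + 1)/(k + 3).
A = k + 1, B = k + 3, C = 1.
Set up (k + 1)·f(k+1) − (k + 2)·f(k) − (1) = 0.
From deg A=1, deg B=1, deg C=0: d=1.
Solve for f: f(k) = k (degree 1 ≤ 1).
Get s_k = R·t_k = 2*k/(k + 1) with R(k) = B(k−1)f(k)/C(k) = k*(k + 2).
Check: Δs_k = 2/(k**2 + 3*k + 2). ✓
s_(n+1) = 2*(n + 1)/(n + 2) and s_(2) = 4/3, so S(n) = 2*(n - 1)/(3*(n + 2)).

S(n) = \frac{2 \left(n - 1\right)}{3 \left(n + 2\right)}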